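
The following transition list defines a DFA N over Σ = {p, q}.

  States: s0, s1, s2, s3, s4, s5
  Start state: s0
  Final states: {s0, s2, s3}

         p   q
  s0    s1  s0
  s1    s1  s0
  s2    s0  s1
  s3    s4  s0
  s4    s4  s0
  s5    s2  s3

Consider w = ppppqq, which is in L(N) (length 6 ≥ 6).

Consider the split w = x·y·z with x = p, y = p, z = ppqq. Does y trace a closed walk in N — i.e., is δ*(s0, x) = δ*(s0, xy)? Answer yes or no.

yes

Run of N on the first 2 characters of w = p p:
  step 0: s0  (start)
  step 1: s1  (read p: s0→s1)
  step 2: s1  (read p: s1→s1)

After x (step 1): s1. After xy (step 2): s1.
They match, so y = p drives N around a cycle from s1 back to itself; pumping y any number of times keeps N in s1 before reading z, and xyⁱz ∈ L(N) for every i ≥ 0.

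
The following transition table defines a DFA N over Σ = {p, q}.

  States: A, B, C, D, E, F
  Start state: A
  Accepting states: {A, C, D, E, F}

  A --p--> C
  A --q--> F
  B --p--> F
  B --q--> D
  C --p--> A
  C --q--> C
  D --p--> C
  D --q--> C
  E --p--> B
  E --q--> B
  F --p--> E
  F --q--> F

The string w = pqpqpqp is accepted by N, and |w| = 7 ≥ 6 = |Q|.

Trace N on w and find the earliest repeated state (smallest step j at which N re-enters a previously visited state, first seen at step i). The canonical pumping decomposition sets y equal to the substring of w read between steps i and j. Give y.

Run of N on w = p q p q p q p:
  step 0: A  (start)
  step 1: C  (read p: A→C)
  step 2: C  (read q: C→C)   ← first repeat (C seen earlier)
  step 3: A  (read p: C→A)
  step 4: F  (read q: A→F)
  step 5: E  (read p: F→E)
  step 6: B  (read q: E→B)
  step 7: F  (read p: B→F)

So i = 1, j = 2, giving x = w[0:1] = p, y = w[1:2] = q, z = w[2:7] = pqpqp.
Check: |xy| = 2 ≤ 6 and |y| = 1 ≥ 1. Reading y takes N from C back to C, so every xyⁱz is accepted.

q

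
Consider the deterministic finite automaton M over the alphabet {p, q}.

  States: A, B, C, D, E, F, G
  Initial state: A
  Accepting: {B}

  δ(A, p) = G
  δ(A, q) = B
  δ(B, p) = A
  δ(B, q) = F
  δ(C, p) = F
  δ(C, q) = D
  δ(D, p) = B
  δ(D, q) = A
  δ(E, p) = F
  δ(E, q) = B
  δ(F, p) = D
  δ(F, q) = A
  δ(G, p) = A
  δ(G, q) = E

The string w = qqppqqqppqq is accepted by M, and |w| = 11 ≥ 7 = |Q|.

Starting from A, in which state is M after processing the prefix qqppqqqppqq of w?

Run of M on the first 11 characters of w = q q p p q q q p p q q:
  step 0: A  (start)
  step 1: B  (read q: A→B)
  step 2: F  (read q: B→F)
  step 3: D  (read p: F→D)
  step 4: B  (read p: D→B)
  step 5: F  (read q: B→F)
  step 6: A  (read q: F→A)
  step 7: B  (read q: A→B)
  step 8: A  (read p: B→A)
  step 9: G  (read p: A→G)
  step 10: E  (read q: G→E)
  step 11: B  (read q: E→B)

After reading 11 characters, M is in state B.
(This kind of state-tracing is the core of the pumping-lemma construction: with 7 states, pigeonhole forces a repeat within the first 7 steps.)

B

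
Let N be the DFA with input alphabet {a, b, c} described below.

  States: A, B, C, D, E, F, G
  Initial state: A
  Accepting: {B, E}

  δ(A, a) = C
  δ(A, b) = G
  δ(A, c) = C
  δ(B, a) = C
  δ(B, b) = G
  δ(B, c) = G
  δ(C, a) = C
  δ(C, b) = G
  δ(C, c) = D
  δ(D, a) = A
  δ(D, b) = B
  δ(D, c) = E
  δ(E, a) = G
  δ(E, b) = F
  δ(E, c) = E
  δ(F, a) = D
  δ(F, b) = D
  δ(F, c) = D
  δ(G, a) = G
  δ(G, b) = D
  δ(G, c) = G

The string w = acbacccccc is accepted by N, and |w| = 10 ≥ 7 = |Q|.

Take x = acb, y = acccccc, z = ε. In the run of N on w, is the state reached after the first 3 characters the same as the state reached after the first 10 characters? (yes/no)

no

State sequence: A -a-> C -c-> D -b-> B -a-> C -c-> D -c-> E -c-> E -c-> E -c-> E -c-> E

After x (step 3): B. After xy (step 10): E.
They differ (B ≠ E), so y is not a cycle from the state after x; this split is not the one the pumping-lemma construction produces, and pumping y need not keep the string in L(N).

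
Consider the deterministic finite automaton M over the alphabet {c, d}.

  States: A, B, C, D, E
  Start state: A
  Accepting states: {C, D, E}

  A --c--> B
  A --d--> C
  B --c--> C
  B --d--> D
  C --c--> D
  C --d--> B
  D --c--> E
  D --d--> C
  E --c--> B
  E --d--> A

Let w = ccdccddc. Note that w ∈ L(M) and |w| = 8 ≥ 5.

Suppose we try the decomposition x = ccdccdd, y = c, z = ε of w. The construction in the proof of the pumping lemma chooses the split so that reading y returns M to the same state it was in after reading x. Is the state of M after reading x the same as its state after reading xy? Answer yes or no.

State sequence: A -c-> B -c-> C -d-> B -c-> C -c-> D -d-> C -d-> B -c-> C

After x (step 7): B. After xy (step 8): C.
They differ (B ≠ C), so y is not a cycle from the state after x; this split is not the one the pumping-lemma construction produces, and pumping y need not keep the string in L(M).

no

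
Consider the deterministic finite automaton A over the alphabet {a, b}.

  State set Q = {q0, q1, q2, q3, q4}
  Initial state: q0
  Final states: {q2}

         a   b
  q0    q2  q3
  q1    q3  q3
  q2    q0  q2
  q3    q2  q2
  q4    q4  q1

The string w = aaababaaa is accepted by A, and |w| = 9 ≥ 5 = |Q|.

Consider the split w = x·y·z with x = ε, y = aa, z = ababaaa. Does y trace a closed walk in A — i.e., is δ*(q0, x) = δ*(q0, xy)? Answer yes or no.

Run of A on the first 2 characters of w = a a:
  step 0: q0  (start)
  step 1: q2  (read a: q0→q2)
  step 2: q0  (read a: q2→q0)

After x (step 0): q0. After xy (step 2): q0.
They match, so y = aa drives A around a cycle from q0 back to itself; pumping y any number of times keeps A in q0 before reading z, and xyⁱz ∈ L(A) for every i ≥ 0.

yes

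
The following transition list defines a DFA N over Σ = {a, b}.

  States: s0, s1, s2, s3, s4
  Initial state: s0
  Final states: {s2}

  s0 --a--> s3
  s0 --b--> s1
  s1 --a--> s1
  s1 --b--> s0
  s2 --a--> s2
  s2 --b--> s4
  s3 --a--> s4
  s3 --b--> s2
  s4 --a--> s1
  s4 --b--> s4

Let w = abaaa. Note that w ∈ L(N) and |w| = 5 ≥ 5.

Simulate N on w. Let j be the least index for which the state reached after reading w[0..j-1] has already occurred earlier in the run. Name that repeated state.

Run of N on w = a b a a a:
  step 0: s0  (start)
  step 1: s3  (read a: s0→s3)
  step 2: s2  (read b: s3→s2)
  step 3: s2  (read a: s2→s2)   ← first repeat (s2 seen earlier)
  step 4: s2  (read a: s2→s2)
  step 5: s2  (read a: s2→s2)

The earliest repeat is at step j = 3: N is in s2, which it already visited at step i = 2.
With |Q| = 5, pigeonhole forces a state repeat no later than step 5; the substring read between the first and second visits to that state can be pumped.

s2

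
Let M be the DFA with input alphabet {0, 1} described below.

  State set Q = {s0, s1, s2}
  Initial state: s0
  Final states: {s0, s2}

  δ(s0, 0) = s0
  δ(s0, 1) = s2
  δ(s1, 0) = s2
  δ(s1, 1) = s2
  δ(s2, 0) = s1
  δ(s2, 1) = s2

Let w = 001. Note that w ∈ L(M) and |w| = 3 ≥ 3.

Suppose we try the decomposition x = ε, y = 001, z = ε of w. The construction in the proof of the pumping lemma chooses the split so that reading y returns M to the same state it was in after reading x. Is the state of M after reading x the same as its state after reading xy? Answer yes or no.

Run of M on the first 3 characters of w = 0 0 1:
  step 0: s0  (start)
  step 1: s0  (read 0: s0→s0)
  step 2: s0  (read 0: s0→s0)
  step 3: s2  (read 1: s0→s2)

After x (step 0): s0. After xy (step 3): s2.
They differ (s0 ≠ s2), so y is not a cycle from the state after x; this split is not the one the pumping-lemma construction produces, and pumping y need not keep the string in L(M).

no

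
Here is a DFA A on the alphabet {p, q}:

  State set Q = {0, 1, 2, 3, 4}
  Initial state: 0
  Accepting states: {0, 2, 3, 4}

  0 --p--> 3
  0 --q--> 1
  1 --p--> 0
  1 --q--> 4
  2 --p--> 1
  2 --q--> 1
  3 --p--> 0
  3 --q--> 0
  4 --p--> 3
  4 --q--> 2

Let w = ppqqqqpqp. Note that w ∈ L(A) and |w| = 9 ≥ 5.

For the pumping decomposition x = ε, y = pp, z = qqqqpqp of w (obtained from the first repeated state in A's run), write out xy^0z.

xy⁰z = xz = ε·qqqqpqp = qqqqpqp.
Reading y = pp takes A from 0 back to 0, so after x the machine is still in 0, and z then leads to the accepting state 0. Hence qqqqpqp ∈ L(A).

qqqqpqp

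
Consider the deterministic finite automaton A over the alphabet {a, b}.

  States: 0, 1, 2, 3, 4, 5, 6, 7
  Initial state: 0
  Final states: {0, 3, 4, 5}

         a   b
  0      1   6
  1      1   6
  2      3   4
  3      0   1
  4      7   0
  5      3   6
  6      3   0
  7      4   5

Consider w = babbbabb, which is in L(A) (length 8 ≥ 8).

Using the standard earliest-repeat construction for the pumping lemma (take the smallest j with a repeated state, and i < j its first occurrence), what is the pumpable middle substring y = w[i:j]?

abb

State sequence: 0 -b-> 6 -a-> 3 -b-> 1 -b-> 6 -b-> 0 -a-> 1 -b-> 6 -b-> 0
First repeat at step 4: 6 was already visited.

So i = 1, j = 4, giving x = w[0:1] = b, y = w[1:4] = abb, z = w[4:8] = babb.
Check: |xy| = 4 ≤ 8 and |y| = 3 ≥ 1. Reading y takes A from 6 back to 6, so every xyⁱz is accepted.
Pumping length from the standard proof: p = 8 (the number of states). The repeated state found above gives |xy| = j ≤ 8 and |y| = j − i ≥ 1.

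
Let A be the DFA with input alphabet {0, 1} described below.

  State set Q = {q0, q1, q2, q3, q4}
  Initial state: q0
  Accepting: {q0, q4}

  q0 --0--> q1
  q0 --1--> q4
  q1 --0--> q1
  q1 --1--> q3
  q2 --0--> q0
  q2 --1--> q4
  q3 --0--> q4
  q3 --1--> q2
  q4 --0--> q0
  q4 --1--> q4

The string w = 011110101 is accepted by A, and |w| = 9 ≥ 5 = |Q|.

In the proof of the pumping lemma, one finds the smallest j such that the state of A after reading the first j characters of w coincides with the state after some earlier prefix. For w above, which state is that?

State sequence: q0 -0-> q1 -1-> q3 -1-> q2 -1-> q4 -1-> q4 -0-> q0 -1-> q4 -0-> q0 -1-> q4
First repeat at step 5: q4 was already visited.

The earliest repeat is at step j = 5: A is in q4, which it already visited at step i = 4.
The DFA has 5 states, so the proof of the pumping lemma guarantees a repeated state among the first 5+1 visited; the segment between the two visits is the pumpable y.

q4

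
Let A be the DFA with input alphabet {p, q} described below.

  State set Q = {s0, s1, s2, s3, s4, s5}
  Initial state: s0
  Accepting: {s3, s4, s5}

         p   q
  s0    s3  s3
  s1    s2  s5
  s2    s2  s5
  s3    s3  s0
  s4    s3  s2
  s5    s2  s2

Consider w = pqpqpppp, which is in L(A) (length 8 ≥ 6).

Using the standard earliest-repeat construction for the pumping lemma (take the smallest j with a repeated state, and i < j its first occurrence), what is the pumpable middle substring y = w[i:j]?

pq

Run of A on w = p q p q p p p p:
  step 0: s0  (start)
  step 1: s3  (read p: s0→s3)
  step 2: s0  (read q: s3→s0)   ← first repeat (s0 seen earlier)
  step 3: s3  (read p: s0→s3)
  step 4: s0  (read q: s3→s0)
  step 5: s3  (read p: s0→s3)
  step 6: s3  (read p: s3→s3)
  step 7: s3  (read p: s3→s3)
  step 8: s3  (read p: s3→s3)

So i = 0, j = 2, giving x = w[0:0] = ε, y = w[0:2] = pq, z = w[2:8] = pqpppp.
Check: |xy| = 2 ≤ 6 and |y| = 2 ≥ 1. Reading y takes A from s0 back to s0, so every xyⁱz is accepted.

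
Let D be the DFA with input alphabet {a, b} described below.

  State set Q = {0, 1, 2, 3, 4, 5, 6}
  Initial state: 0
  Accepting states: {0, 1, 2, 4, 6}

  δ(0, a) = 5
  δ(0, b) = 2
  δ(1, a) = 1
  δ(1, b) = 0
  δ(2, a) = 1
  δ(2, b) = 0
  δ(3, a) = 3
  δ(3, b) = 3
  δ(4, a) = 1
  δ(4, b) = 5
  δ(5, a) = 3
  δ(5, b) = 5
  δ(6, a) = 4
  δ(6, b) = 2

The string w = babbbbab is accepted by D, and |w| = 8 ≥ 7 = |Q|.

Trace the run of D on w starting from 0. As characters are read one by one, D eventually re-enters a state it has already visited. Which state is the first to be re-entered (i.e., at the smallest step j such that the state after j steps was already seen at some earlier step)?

State sequence: 0 -b-> 2 -a-> 1 -b-> 0 -b-> 2 -b-> 0 -b-> 2 -a-> 1 -b-> 0
First repeat at step 3: 0 was already visited.

The earliest repeat is at step j = 3: D is in 0, which it already visited at step i = 0.
Since D has 7 states, any run of length ≥ 7 visits 7+1 states, so by pigeonhole some state repeats within the first 7 steps — that repeat gives the pumpable loop.

0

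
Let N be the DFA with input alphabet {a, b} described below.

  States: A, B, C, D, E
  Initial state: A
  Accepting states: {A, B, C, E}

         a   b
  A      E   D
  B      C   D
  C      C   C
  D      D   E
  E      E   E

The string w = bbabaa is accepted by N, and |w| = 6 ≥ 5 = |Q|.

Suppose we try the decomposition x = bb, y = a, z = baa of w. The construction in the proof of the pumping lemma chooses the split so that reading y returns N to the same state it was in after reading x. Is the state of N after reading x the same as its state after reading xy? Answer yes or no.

Run of N on the first 3 characters of w = b b a:
  step 0: A  (start)
  step 1: D  (read b: A→D)
  step 2: E  (read b: D→E)
  step 3: E  (read a: E→E)

After x (step 2): E. After xy (step 3): E.
They match, so y = a drives N around a cycle from E back to itself; pumping y any number of times keeps N in E before reading z, and xyⁱz ∈ L(N) for every i ≥ 0.

yes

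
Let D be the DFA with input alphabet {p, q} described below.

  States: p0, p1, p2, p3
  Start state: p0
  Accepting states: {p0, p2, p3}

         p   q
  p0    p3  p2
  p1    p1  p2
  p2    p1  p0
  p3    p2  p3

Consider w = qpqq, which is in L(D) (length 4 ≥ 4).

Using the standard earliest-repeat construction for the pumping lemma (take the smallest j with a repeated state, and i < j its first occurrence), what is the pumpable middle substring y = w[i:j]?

Run of D on w = q p q q:
  step 0: p0  (start)
  step 1: p2  (read q: p0→p2)
  step 2: p1  (read p: p2→p1)
  step 3: p2  (read q: p1→p2)   ← first repeat (p2 seen earlier)
  step 4: p0  (read q: p2→p0)

So i = 1, j = 3, giving x = w[0:1] = q, y = w[1:3] = pq, z = w[3:4] = q.
Check: |xy| = 3 ≤ 4 and |y| = 2 ≥ 1. Reading y takes D from p2 back to p2, so every xyⁱz is accepted.
With |Q| = 4, pigeonhole forces a state repeat no later than step 4; the substring read between the first and second visits to that state can be pumped.

pq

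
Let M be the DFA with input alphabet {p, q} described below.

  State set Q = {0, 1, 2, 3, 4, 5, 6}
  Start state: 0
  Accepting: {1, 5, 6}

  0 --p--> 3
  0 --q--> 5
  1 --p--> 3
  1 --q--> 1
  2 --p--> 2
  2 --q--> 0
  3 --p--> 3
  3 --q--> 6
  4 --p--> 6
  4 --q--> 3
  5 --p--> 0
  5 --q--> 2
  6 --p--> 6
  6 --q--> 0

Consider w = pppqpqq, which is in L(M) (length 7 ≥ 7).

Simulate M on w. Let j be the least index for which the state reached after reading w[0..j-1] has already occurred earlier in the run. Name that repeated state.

State sequence: 0 -p-> 3 -p-> 3 -p-> 3 -q-> 6 -p-> 6 -q-> 0 -q-> 5
First repeat at step 2: 3 was already visited.

The earliest repeat is at step j = 2: M is in 3, which it already visited at step i = 1.
Since M has 7 states, any run of length ≥ 7 visits 7+1 states, so by pigeonhole some state repeats within the first 7 steps — that repeat gives the pumpable loop.

3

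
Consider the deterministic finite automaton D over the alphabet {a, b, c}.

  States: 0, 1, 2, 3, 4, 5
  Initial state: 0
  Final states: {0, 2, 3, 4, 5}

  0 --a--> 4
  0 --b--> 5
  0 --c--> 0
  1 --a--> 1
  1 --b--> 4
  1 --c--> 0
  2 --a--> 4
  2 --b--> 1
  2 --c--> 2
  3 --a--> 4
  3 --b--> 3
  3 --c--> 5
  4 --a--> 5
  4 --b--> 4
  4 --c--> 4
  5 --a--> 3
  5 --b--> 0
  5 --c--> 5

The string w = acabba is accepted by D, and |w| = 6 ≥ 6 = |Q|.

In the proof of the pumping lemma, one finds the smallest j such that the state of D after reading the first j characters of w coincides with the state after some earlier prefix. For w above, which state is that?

4

State sequence: 0 -a-> 4 -c-> 4 -a-> 5 -b-> 0 -b-> 5 -a-> 3
First repeat at step 2: 4 was already visited.

The earliest repeat is at step j = 2: D is in 4, which it already visited at step i = 1.
Pumping length from the standard proof: p = 6 (the number of states). The repeated state found above gives |xy| = j ≤ 6 and |y| = j − i ≥ 1.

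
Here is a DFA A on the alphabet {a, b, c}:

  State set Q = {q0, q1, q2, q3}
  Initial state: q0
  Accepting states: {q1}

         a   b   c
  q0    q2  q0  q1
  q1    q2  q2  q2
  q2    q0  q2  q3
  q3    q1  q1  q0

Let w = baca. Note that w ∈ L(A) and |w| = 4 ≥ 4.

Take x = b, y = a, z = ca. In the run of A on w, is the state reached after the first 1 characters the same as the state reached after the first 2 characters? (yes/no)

no

Run of A on the first 2 characters of w = b a:
  step 0: q0  (start)
  step 1: q0  (read b: q0→q0)
  step 2: q2  (read a: q0→q2)

After x (step 1): q0. After xy (step 2): q2.
They differ (q0 ≠ q2), so y is not a cycle from the state after x; this split is not the one the pumping-lemma construction produces, and pumping y need not keep the string in L(A).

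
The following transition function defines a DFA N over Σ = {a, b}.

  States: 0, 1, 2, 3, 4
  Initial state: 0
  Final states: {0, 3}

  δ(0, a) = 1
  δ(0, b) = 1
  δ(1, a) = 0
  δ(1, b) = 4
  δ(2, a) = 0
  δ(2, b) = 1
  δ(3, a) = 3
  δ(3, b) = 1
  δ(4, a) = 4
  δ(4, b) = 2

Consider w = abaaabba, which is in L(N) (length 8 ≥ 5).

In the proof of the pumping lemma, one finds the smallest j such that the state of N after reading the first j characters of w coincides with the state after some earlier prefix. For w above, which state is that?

Run of N on w = a b a a a b b a:
  step 0: 0  (start)
  step 1: 1  (read a: 0→1)
  step 2: 4  (read b: 1→4)
  step 3: 4  (read a: 4→4)   ← first repeat (4 seen earlier)
  step 4: 4  (read a: 4→4)
  step 5: 4  (read a: 4→4)
  step 6: 2  (read b: 4→2)
  step 7: 1  (read b: 2→1)
  step 8: 0  (read a: 1→0)

The earliest repeat is at step j = 3: N is in 4, which it already visited at step i = 2.
Since N has 5 states, any run of length ≥ 5 visits 5+1 states, so by pigeonhole some state repeats within the first 5 steps — that repeat gives the pumpable loop.

4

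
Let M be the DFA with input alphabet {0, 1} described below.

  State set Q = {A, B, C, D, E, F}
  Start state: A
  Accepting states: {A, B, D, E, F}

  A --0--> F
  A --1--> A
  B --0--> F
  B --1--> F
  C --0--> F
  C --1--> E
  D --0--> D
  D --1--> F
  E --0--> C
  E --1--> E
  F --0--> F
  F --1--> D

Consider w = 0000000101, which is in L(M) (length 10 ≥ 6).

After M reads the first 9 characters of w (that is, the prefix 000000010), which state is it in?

D

Run of M on the first 9 characters of w = 0 0 0 0 0 0 0 1 0:
  step 0: A  (start)
  step 1: F  (read 0: A→F)
  step 2: F  (read 0: F→F)
  step 3: F  (read 0: F→F)
  step 4: F  (read 0: F→F)
  step 5: F  (read 0: F→F)
  step 6: F  (read 0: F→F)
  step 7: F  (read 0: F→F)
  step 8: D  (read 1: F→D)
  step 9: D  (read 0: D→D)

After reading 9 characters, M is in state D.
(This kind of state-tracing is the core of the pumping-lemma construction: with 6 states, pigeonhole forces a repeat within the first 6 steps.)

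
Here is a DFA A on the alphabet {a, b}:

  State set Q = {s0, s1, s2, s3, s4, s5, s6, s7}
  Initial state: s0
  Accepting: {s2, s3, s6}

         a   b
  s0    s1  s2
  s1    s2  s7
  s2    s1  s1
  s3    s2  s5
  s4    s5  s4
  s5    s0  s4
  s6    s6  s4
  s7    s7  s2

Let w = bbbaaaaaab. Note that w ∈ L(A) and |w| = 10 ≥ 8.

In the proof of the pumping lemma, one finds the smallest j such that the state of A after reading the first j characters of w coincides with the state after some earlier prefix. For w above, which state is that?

s7

State sequence: s0 -b-> s2 -b-> s1 -b-> s7 -a-> s7 -a-> s7 -a-> s7 -a-> s7 -a-> s7 -a-> s7 -b-> s2
First repeat at step 4: s7 was already visited.

The earliest repeat is at step j = 4: A is in s7, which it already visited at step i = 3.
Since A has 8 states, any run of length ≥ 8 visits 8+1 states, so by pigeonhole some state repeats within the first 8 steps — that repeat gives the pumpable loop.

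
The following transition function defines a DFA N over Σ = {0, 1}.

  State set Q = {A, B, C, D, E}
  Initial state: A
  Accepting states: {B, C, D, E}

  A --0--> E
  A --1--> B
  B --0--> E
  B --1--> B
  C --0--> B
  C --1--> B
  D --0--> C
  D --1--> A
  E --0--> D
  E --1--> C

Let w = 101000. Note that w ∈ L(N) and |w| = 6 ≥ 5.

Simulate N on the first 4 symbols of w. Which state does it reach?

B

Run of N on the first 4 characters of w = 1 0 1 0:
  step 0: A  (start)
  step 1: B  (read 1: A→B)
  step 2: E  (read 0: B→E)
  step 3: C  (read 1: E→C)
  step 4: B  (read 0: C→B)

After reading 4 characters, N is in state B.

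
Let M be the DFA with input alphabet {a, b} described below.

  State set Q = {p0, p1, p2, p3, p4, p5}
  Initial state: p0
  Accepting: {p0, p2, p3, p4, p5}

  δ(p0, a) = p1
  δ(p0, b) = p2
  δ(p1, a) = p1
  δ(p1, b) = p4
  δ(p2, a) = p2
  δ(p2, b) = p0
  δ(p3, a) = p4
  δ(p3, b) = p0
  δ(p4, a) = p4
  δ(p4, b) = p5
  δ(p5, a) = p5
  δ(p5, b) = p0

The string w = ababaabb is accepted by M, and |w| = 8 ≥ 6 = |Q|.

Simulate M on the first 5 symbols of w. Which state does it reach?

Run of M on the first 5 characters of w = a b a b a:
  step 0: p0  (start)
  step 1: p1  (read a: p0→p1)
  step 2: p4  (read b: p1→p4)
  step 3: p4  (read a: p4→p4)
  step 4: p5  (read b: p4→p5)
  step 5: p5  (read a: p5→p5)

After reading 5 characters, M is in state p5.

p5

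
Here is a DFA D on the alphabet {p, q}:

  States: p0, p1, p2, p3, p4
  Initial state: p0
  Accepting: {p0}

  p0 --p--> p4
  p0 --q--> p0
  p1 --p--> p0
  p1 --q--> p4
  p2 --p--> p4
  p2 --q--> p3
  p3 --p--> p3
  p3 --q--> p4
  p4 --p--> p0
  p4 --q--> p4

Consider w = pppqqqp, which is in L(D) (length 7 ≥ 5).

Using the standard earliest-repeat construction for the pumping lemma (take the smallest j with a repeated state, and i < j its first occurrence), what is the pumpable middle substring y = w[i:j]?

pp

State sequence: p0 -p-> p4 -p-> p0 -p-> p4 -q-> p4 -q-> p4 -q-> p4 -p-> p0
First repeat at step 2: p0 was already visited.

So i = 0, j = 2, giving x = w[0:0] = ε, y = w[0:2] = pp, z = w[2:7] = pqqqp.
Check: |xy| = 2 ≤ 5 and |y| = 2 ≥ 1. Reading y takes D from p0 back to p0, so every xyⁱz is accepted.
The DFA has 5 states, so the proof of the pumping lemma guarantees a repeated state among the first 5+1 visited; the segment between the two visits is the pumpable y.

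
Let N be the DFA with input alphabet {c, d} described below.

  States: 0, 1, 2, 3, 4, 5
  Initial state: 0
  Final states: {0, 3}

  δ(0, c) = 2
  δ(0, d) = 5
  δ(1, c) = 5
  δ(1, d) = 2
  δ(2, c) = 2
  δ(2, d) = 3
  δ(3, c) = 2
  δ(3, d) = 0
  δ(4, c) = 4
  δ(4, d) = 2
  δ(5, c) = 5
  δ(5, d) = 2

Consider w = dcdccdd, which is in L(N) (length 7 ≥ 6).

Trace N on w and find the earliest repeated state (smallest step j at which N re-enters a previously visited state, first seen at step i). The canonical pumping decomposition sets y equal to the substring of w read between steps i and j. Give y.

c

State sequence: 0 -d-> 5 -c-> 5 -d-> 2 -c-> 2 -c-> 2 -d-> 3 -d-> 0
First repeat at step 2: 5 was already visited.

So i = 1, j = 2, giving x = w[0:1] = d, y = w[1:2] = c, z = w[2:7] = dccdd.
Check: |xy| = 2 ≤ 6 and |y| = 1 ≥ 1. Reading y takes N from 5 back to 5, so every xyⁱz is accepted.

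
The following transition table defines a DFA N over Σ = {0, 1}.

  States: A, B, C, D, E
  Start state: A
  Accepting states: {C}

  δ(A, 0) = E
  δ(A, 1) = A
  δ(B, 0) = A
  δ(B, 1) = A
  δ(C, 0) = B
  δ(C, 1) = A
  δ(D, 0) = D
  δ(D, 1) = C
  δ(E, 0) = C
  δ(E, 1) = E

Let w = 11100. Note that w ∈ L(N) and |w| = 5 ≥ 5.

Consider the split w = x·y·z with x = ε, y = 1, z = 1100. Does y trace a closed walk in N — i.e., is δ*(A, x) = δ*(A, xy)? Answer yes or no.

State sequence: A -1-> A

After x (step 0): A. After xy (step 1): A.
They match, so y = 1 drives N around a cycle from A back to itself; pumping y any number of times keeps N in A before reading z, and xyⁱz ∈ L(N) for every i ≥ 0.

yes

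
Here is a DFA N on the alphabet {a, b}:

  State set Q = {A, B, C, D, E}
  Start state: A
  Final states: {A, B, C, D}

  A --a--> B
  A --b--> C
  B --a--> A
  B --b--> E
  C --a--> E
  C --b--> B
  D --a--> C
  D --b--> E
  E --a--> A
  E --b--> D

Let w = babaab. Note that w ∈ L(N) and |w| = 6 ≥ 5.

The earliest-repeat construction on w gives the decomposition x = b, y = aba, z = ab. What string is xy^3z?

babaabaabaab

xy^3z = b·aba·aba·aba·ab = babaabaabaab.
Reading y = aba takes N from C back to C, so after x·y·y·y the machine is still in C, and z then leads to the accepting state D. Hence babaabaabaab ∈ L(N).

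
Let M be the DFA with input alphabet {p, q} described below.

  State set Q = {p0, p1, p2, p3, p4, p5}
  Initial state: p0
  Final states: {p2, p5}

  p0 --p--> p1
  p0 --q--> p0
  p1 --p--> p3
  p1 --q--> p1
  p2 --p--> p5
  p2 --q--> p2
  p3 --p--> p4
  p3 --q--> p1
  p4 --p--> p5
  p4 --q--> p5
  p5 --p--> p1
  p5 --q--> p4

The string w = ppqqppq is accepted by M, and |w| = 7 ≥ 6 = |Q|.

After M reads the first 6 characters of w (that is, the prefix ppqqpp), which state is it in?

p4

State sequence: p0 -p-> p1 -p-> p3 -q-> p1 -q-> p1 -p-> p3 -p-> p4

After reading 6 characters, M is in state p4.
(This kind of state-tracing is the core of the pumping-lemma construction: with 6 states, pigeonhole forces a repeat within the first 6 steps.)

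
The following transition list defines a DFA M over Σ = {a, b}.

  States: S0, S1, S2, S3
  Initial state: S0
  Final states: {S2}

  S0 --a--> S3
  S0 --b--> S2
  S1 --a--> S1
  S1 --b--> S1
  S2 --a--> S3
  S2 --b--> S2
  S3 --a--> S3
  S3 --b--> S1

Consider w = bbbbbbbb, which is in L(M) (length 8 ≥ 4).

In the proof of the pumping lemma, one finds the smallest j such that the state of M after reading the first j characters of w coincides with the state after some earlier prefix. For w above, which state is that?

S2

State sequence: S0 -b-> S2 -b-> S2 -b-> S2 -b-> S2 -b-> S2 -b-> S2 -b-> S2 -b-> S2
First repeat at step 2: S2 was already visited.

The earliest repeat is at step j = 2: M is in S2, which it already visited at step i = 1.
Since M has 4 states, any run of length ≥ 4 visits 4+1 states, so by pigeonhole some state repeats within the first 4 steps — that repeat gives the pumpable loop.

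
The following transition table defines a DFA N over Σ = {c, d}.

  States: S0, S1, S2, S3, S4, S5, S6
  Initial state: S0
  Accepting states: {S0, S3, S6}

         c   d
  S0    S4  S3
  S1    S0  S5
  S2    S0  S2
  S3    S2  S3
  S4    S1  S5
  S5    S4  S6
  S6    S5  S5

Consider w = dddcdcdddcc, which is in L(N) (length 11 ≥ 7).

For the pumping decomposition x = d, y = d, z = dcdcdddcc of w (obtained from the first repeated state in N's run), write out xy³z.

xy^3z = d·d·d·d·dcdcdddcc = dddddcdcdddcc.
Reading y = d takes N from S3 back to S3, so after x·y·y·y the machine is still in S3, and z then leads to the accepting state S0. Hence dddddcdcdddcc ∈ L(N).

dddddcdcdddcc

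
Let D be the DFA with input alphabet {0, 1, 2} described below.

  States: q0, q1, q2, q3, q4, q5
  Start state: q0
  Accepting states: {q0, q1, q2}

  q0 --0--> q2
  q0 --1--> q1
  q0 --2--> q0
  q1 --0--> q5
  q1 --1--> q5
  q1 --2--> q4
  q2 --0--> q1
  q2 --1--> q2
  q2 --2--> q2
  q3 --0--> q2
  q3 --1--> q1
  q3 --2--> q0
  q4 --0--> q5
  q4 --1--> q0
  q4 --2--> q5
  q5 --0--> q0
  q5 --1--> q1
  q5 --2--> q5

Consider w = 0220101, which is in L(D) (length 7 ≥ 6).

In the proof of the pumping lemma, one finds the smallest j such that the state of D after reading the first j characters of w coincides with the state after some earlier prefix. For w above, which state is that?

q2

State sequence: q0 -0-> q2 -2-> q2 -2-> q2 -0-> q1 -1-> q5 -0-> q0 -1-> q1
First repeat at step 2: q2 was already visited.

The earliest repeat is at step j = 2: D is in q2, which it already visited at step i = 1.
The DFA has 6 states, so the proof of the pumping lemma guarantees a repeated state among the first 6+1 visited; the segment between the two visits is the pumpable y.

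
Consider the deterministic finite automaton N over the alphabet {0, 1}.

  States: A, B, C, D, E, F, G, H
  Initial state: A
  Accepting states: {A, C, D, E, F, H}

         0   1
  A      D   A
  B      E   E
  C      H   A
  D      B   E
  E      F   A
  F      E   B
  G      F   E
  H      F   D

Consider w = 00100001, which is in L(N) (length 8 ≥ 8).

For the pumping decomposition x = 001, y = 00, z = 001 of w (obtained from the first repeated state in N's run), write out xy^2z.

xy^2z = 001·00·00·001 = 0010000001.
Reading y = 00 takes N from E back to E, so after x·y·y the machine is still in E, and z then leads to the accepting state A. Hence 0010000001 ∈ L(N).

0010000001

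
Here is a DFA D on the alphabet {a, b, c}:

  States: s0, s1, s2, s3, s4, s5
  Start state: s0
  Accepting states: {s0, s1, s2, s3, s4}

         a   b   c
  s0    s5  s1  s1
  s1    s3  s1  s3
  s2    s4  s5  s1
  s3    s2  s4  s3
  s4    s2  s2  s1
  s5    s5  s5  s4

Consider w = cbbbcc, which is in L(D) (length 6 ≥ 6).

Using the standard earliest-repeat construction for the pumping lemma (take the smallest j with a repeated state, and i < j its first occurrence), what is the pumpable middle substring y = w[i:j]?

b

State sequence: s0 -c-> s1 -b-> s1 -b-> s1 -b-> s1 -c-> s3 -c-> s3
First repeat at step 2: s1 was already visited.

So i = 1, j = 2, giving x = w[0:1] = c, y = w[1:2] = b, z = w[2:6] = bbcc.
Check: |xy| = 2 ≤ 6 and |y| = 1 ≥ 1. Reading y takes D from s1 back to s1, so every xyⁱz is accepted.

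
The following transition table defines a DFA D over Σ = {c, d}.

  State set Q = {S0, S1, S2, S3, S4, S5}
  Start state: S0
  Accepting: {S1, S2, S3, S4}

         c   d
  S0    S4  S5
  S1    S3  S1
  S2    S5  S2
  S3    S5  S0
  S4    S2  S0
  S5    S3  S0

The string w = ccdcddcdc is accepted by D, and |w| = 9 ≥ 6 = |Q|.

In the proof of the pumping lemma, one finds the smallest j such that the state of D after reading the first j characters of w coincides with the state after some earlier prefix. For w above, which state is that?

State sequence: S0 -c-> S4 -c-> S2 -d-> S2 -c-> S5 -d-> S0 -d-> S5 -c-> S3 -d-> S0 -c-> S4
First repeat at step 3: S2 was already visited.

The earliest repeat is at step j = 3: D is in S2, which it already visited at step i = 2.

S2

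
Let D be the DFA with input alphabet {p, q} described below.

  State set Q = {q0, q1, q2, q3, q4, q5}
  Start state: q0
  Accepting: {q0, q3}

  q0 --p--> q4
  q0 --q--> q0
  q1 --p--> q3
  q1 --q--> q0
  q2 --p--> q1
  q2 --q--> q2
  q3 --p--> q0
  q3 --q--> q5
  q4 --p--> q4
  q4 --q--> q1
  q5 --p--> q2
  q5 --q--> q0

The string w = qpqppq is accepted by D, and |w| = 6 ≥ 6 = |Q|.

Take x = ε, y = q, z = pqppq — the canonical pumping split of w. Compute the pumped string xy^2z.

qqpqppq

xy^2z = ε·q·q·pqppq = qqpqppq.
Reading y = q takes D from q0 back to q0, so after x·y·y the machine is still in q0, and z then leads to the accepting state q0. Hence qqpqppq ∈ L(D).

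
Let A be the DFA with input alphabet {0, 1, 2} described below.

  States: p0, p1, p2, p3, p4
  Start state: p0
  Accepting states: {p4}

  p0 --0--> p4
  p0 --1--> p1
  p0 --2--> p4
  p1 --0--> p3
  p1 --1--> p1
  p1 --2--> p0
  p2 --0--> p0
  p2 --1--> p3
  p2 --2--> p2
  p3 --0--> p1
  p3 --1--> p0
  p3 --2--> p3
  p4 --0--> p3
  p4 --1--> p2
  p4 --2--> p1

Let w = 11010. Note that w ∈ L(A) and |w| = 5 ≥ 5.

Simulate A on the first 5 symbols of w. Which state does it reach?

p4

Run of A on the first 5 characters of w = 1 1 0 1 0:
  step 0: p0  (start)
  step 1: p1  (read 1: p0→p1)
  step 2: p1  (read 1: p1→p1)
  step 3: p3  (read 0: p1→p3)
  step 4: p0  (read 1: p3→p0)
  step 5: p4  (read 0: p0→p4)

After reading 5 characters, A is in state p4.
(This kind of state-tracing is the core of the pumping-lemma construction: with 5 states, pigeonhole forces a repeat within the first 5 steps.)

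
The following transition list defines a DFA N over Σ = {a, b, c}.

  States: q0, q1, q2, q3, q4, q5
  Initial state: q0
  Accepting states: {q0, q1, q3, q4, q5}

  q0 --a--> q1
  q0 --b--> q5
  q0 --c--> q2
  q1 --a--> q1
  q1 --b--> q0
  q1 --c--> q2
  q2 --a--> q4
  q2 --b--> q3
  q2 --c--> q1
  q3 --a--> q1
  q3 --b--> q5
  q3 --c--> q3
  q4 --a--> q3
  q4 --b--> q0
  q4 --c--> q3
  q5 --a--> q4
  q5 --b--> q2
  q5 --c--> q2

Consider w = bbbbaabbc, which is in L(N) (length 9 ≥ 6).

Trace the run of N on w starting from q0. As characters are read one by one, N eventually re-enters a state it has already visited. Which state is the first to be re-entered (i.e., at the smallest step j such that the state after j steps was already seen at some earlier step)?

State sequence: q0 -b-> q5 -b-> q2 -b-> q3 -b-> q5 -a-> q4 -a-> q3 -b-> q5 -b-> q2 -c-> q1
First repeat at step 4: q5 was already visited.

The earliest repeat is at step j = 4: N is in q5, which it already visited at step i = 1.
Since N has 6 states, any run of length ≥ 6 visits 6+1 states, so by pigeonhole some state repeats within the first 6 steps — that repeat gives the pumpable loop.

q5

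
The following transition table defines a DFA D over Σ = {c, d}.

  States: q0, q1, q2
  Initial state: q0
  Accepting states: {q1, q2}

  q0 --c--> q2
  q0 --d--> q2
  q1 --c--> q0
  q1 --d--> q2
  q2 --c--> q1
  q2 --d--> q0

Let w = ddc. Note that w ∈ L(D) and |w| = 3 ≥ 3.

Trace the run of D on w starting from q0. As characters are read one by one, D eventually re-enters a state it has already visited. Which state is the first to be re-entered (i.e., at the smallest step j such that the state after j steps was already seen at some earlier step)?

q0

Run of D on w = d d c:
  step 0: q0  (start)
  step 1: q2  (read d: q0→q2)
  step 2: q0  (read d: q2→q0)   ← first repeat (q0 seen earlier)
  step 3: q2  (read c: q0→q2)

The earliest repeat is at step j = 2: D is in q0, which it already visited at step i = 0.
The DFA has 3 states, so the proof of the pumping lemma guarantees a repeated state among the first 3+1 visited; the segment between the two visits is the pumpable y.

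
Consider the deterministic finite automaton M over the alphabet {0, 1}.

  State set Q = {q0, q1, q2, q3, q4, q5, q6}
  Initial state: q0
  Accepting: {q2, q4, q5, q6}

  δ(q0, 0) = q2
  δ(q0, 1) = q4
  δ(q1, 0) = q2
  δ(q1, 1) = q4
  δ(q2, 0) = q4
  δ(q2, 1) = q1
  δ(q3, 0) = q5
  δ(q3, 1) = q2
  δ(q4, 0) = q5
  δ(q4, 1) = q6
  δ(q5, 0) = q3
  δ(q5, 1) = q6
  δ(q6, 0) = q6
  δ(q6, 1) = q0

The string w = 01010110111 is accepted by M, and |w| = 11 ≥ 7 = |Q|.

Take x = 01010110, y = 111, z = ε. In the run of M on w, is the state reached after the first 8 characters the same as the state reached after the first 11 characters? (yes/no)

State sequence: q0 -0-> q2 -1-> q1 -0-> q2 -1-> q1 -0-> q2 -1-> q1 -1-> q4 -0-> q5 -1-> q6 -1-> q0 -1-> q4

After x (step 8): q5. After xy (step 11): q4.
They differ (q5 ≠ q4), so y is not a cycle from the state after x; this split is not the one the pumping-lemma construction produces, and pumping y need not keep the string in L(M).

no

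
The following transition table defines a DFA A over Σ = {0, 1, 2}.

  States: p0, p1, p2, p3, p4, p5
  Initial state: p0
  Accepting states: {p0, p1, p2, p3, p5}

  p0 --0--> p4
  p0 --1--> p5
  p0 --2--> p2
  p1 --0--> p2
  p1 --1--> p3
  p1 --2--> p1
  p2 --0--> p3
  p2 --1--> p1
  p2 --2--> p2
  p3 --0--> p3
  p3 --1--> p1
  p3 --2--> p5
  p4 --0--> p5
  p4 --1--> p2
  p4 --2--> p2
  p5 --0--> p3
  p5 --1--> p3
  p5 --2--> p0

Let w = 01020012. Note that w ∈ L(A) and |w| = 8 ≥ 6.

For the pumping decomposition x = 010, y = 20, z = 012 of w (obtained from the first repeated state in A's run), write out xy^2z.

xy^2z = 010·20·20·012 = 0102020012.
Reading y = 20 takes A from p3 back to p3, so after x·y·y the machine is still in p3, and z then leads to the accepting state p1. Hence 0102020012 ∈ L(A).

0102020012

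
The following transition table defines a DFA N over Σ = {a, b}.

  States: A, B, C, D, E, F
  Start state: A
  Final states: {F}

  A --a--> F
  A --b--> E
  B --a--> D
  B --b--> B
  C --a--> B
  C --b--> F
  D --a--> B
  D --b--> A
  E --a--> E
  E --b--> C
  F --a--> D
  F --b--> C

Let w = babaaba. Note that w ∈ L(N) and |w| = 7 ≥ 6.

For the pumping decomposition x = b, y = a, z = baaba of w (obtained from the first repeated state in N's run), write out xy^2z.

baabaaba

xy^2z = b·a·a·baaba = baabaaba.
Reading y = a takes N from E back to E, so after x·y·y the machine is still in E, and z then leads to the accepting state F. Hence baabaaba ∈ L(N).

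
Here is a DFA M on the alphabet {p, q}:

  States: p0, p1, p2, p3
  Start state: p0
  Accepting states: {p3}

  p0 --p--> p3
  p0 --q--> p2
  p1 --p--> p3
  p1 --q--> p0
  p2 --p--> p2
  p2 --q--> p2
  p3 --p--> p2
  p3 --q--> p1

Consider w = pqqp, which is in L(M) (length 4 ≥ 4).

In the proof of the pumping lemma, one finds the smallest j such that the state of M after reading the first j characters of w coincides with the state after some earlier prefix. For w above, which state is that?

State sequence: p0 -p-> p3 -q-> p1 -q-> p0 -p-> p3
First repeat at step 3: p0 was already visited.

The earliest repeat is at step j = 3: M is in p0, which it already visited at step i = 0.
Since M has 4 states, any run of length ≥ 4 visits 4+1 states, so by pigeonhole some state repeats within the first 4 steps — that repeat gives the pumpable loop.

p0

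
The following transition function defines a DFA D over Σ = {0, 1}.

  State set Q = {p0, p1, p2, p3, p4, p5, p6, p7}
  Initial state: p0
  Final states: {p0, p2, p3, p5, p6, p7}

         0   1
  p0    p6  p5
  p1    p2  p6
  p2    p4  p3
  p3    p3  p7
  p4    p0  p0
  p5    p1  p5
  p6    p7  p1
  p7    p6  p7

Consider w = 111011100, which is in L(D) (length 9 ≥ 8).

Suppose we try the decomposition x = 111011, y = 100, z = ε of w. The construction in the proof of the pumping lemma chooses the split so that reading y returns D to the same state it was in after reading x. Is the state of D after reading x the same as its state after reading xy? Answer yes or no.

Run of D on the first 9 characters of w = 1 1 1 0 1 1 1 0 0:
  step 0: p0  (start)
  step 1: p5  (read 1: p0→p5)
  step 2: p5  (read 1: p5→p5)
  step 3: p5  (read 1: p5→p5)
  step 4: p1  (read 0: p5→p1)
  step 5: p6  (read 1: p1→p6)
  step 6: p1  (read 1: p6→p1)
  step 7: p6  (read 1: p1→p6)
  step 8: p7  (read 0: p6→p7)
  step 9: p6  (read 0: p7→p6)

After x (step 6): p1. After xy (step 9): p6.
They differ (p1 ≠ p6), so y is not a cycle from the state after x; this split is not the one the pumping-lemma construction produces, and pumping y need not keep the string in L(D).

no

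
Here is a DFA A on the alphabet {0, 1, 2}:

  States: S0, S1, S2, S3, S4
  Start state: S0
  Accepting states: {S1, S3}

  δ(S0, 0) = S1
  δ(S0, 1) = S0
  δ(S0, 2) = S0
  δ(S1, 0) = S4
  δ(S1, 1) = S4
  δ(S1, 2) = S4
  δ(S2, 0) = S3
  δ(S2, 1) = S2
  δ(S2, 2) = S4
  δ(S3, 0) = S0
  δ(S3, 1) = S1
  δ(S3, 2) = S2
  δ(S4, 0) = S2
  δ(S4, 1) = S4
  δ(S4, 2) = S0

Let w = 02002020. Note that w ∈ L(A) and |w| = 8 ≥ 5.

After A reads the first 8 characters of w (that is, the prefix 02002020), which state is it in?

S3

State sequence: S0 -0-> S1 -2-> S4 -0-> S2 -0-> S3 -2-> S2 -0-> S3 -2-> S2 -0-> S3

After reading 8 characters, A is in state S3.
(This kind of state-tracing is the core of the pumping-lemma construction: with 5 states, pigeonhole forces a repeat within the first 5 steps.)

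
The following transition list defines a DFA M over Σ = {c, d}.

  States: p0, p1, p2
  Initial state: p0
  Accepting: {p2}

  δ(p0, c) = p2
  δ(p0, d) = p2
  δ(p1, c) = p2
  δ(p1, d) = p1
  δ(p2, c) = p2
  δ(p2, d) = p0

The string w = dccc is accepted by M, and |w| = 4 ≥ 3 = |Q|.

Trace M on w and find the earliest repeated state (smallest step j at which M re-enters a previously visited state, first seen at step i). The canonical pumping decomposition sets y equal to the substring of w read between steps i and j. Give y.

c

State sequence: p0 -d-> p2 -c-> p2 -c-> p2 -c-> p2
First repeat at step 2: p2 was already visited.

So i = 1, j = 2, giving x = w[0:1] = d, y = w[1:2] = c, z = w[2:4] = cc.
Check: |xy| = 2 ≤ 3 and |y| = 1 ≥ 1. Reading y takes M from p2 back to p2, so every xyⁱz is accepted.
Since M has 3 states, any run of length ≥ 3 visits 3+1 states, so by pigeonhole some state repeats within the first 3 steps — that repeat gives the pumpable loop.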